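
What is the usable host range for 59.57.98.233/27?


Network: 59.57.98.224
Broadcast: 59.57.98.255
First usable = network + 1
Last usable = broadcast - 1
Range: 59.57.98.225 to 59.57.98.254


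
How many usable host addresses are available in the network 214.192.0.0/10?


Host bits = 32 - 10 = 22
Total addresses = 2^22 = 4194304
Usable = total - 2 (network and broadcast)
Usable hosts: 4194302


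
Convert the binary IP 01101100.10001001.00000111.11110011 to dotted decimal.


01101100 = 108
10001001 = 137
00000111 = 7
11110011 = 243
IP: 108.137.7.243


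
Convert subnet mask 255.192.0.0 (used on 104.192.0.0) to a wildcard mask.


Subnet mask: 255.192.0.0
Wildcard = 255.255.255.255 - subnet mask
255 - 255 = 0
255 - 192 = 63
255 - 0 = 255
255 - 0 = 255
Wildcard: 0.63.255.255


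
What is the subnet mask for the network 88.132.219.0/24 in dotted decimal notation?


/24 means 24 network bits, 8 host bits
Binary: 11111111111111111111111100000000
Mask: 255.255.255.0


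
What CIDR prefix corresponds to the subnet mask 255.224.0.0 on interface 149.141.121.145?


Binary: 11111111.11100000.00000000.00000000
Count leading 1s
Prefix: /11


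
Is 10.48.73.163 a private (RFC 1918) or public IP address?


RFC 1918 private ranges:
  10.0.0.0/8 (10.0.0.0 - 10.255.255.255)
  172.16.0.0/12 (172.16.0.0 - 172.31.255.255)
  192.168.0.0/16 (192.168.0.0 - 192.168.255.255)
Private (in 10.0.0.0/8)


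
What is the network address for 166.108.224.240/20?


IP:   10100110.01101100.11100000.11110000
Mask: 11111111.11111111.11110000.00000000
AND operation:
Net:  10100110.01101100.11100000.00000000
Network: 166.108.224.0/20


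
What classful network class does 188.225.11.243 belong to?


First octet: 188
Binary: 10111100
10xxxxxx -> Class B (128-191)
Class B, default mask 255.255.0.0 (/16)


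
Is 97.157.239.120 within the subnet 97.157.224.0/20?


Subnet network: 97.157.224.0
Test IP AND mask: 97.157.224.0
Yes, 97.157.239.120 is in 97.157.224.0/20


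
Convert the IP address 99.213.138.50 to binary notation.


99 = 01100011
213 = 11010101
138 = 10001010
50 = 00110010
Binary: 01100011.11010101.10001010.00110010


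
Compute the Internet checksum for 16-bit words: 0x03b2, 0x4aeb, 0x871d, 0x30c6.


Sum all words (with carry folding):
+ 0x03b2 = 0x03b2
+ 0x4aeb = 0x4e9d
+ 0x871d = 0xd5ba
+ 0x30c6 = 0x0681
One's complement: ~0x0681
Checksum = 0xf97e


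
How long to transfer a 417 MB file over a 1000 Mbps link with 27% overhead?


Effective throughput = 1000 * (1 - 27/100) = 730 Mbps
File size in Mb = 417 * 8 = 3336 Mb
Time = 3336 / 730
Time = 4.5699 seconds


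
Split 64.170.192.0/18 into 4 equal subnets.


New prefix = 18 + 2 = 20
Each subnet has 4096 addresses
  64.170.192.0/20
  64.170.208.0/20
  64.170.224.0/20
  64.170.240.0/20
Subnets: 64.170.192.0/20, 64.170.208.0/20, 64.170.224.0/20, 64.170.240.0/20


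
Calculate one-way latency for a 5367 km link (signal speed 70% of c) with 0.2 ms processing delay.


Speed = 0.7 * 3e5 km/s = 210000 km/s
Propagation delay = 5367 / 210000 = 0.0256 s = 25.5571 ms
Processing delay = 0.2 ms
Total one-way latency = 25.7571 ms


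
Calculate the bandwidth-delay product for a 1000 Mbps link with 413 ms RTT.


BDP = bandwidth * RTT
= 1000 Mbps * 413 ms
= 1000 * 1e6 * 413 / 1000 bits
= 413000000 bits
= 51625000 bytes
= 50415.0391 KB
BDP = 413000000 bits (51625000 bytes)


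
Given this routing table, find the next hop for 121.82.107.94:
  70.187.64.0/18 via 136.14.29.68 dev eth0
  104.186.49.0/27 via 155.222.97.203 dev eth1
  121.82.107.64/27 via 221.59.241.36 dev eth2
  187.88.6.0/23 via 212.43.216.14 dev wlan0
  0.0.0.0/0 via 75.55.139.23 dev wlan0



Longest prefix match for 121.82.107.94:
  /18 70.187.64.0: no
  /27 104.186.49.0: no
  /27 121.82.107.64: MATCH
  /23 187.88.6.0: no
  /0 0.0.0.0: MATCH
Selected: next-hop 221.59.241.36 via eth2 (matched /27)


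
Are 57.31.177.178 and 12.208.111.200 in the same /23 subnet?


Mask: 255.255.254.0
57.31.177.178 AND mask = 57.31.176.0
12.208.111.200 AND mask = 12.208.110.0
No, different subnets (57.31.176.0 vs 12.208.110.0)


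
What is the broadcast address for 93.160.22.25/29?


Network: 93.160.22.24/29
Host bits = 3
Set all host bits to 1:
Broadcast: 93.160.22.31


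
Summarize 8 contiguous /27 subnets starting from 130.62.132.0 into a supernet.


Original prefix: /27
Number of subnets: 8 = 2^3
New prefix = 27 - 3 = 24
Supernet: 130.62.132.0/24


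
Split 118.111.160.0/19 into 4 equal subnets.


New prefix = 19 + 2 = 21
Each subnet has 2048 addresses
  118.111.160.0/21
  118.111.168.0/21
  118.111.176.0/21
  118.111.184.0/21
Subnets: 118.111.160.0/21, 118.111.168.0/21, 118.111.176.0/21, 118.111.184.0/21


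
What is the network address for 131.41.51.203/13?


IP:   10000011.00101001.00110011.11001011
Mask: 11111111.11111000.00000000.00000000
AND operation:
Net:  10000011.00101000.00000000.00000000
Network: 131.40.0.0/13


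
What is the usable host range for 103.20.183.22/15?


Network: 103.20.0.0
Broadcast: 103.21.255.255
First usable = network + 1
Last usable = broadcast - 1
Range: 103.20.0.1 to 103.21.255.254


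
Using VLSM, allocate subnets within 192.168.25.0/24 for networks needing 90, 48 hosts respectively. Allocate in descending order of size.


90 hosts -> /25 (126 usable): 192.168.25.0/25
48 hosts -> /26 (62 usable): 192.168.25.128/26
Allocation: 192.168.25.0/25 (90 hosts, 126 usable); 192.168.25.128/26 (48 hosts, 62 usable)


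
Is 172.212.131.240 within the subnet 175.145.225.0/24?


Subnet network: 175.145.225.0
Test IP AND mask: 172.212.131.0
No, 172.212.131.240 is not in 175.145.225.0/24


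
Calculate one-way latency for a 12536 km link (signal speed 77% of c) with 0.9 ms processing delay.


Speed = 0.77 * 3e5 km/s = 231000 km/s
Propagation delay = 12536 / 231000 = 0.0543 s = 54.2684 ms
Processing delay = 0.9 ms
Total one-way latency = 55.1684 ms


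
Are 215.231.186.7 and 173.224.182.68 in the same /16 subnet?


Mask: 255.255.0.0
215.231.186.7 AND mask = 215.231.0.0
173.224.182.68 AND mask = 173.224.0.0
No, different subnets (215.231.0.0 vs 173.224.0.0)


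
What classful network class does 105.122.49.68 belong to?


First octet: 105
Binary: 01101001
0xxxxxxx -> Class A (1-126)
Class A, default mask 255.0.0.0 (/8)


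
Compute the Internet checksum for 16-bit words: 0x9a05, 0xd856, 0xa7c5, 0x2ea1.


Sum all words (with carry folding):
+ 0x9a05 = 0x9a05
+ 0xd856 = 0x725c
+ 0xa7c5 = 0x1a22
+ 0x2ea1 = 0x48c3
One's complement: ~0x48c3
Checksum = 0xb73c


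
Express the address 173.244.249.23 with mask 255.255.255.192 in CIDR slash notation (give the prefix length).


Binary: 11111111.11111111.11111111.11000000
Count leading 1s
Prefix: /26


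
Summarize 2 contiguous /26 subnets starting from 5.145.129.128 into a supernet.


Original prefix: /26
Number of subnets: 2 = 2^1
New prefix = 26 - 1 = 25
Supernet: 5.145.129.128/25


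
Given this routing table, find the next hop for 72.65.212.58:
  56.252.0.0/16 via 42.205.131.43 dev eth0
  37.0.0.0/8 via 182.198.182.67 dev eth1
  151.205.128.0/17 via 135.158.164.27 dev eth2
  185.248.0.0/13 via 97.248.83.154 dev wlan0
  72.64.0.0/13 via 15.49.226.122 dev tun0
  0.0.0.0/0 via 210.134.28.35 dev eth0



Longest prefix match for 72.65.212.58:
  /16 56.252.0.0: no
  /8 37.0.0.0: no
  /17 151.205.128.0: no
  /13 185.248.0.0: no
  /13 72.64.0.0: MATCH
  /0 0.0.0.0: MATCH
Selected: next-hop 15.49.226.122 via tun0 (matched /13)


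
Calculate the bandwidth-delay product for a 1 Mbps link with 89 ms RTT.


BDP = bandwidth * RTT
= 1 Mbps * 89 ms
= 1 * 1e6 * 89 / 1000 bits
= 89000 bits
= 11125 bytes
= 10.8643 KB
BDP = 89000 bits (11125 bytes)


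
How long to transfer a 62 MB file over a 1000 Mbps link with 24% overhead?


Effective throughput = 1000 * (1 - 24/100) = 760 Mbps
File size in Mb = 62 * 8 = 496 Mb
Time = 496 / 760
Time = 0.6526 seconds


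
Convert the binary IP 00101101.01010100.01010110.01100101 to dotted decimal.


00101101 = 45
01010100 = 84
01010110 = 86
01100101 = 101
IP: 45.84.86.101


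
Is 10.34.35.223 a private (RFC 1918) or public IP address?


RFC 1918 private ranges:
  10.0.0.0/8 (10.0.0.0 - 10.255.255.255)
  172.16.0.0/12 (172.16.0.0 - 172.31.255.255)
  192.168.0.0/16 (192.168.0.0 - 192.168.255.255)
Private (in 10.0.0.0/8)


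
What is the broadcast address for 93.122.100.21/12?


Network: 93.112.0.0/12
Host bits = 20
Set all host bits to 1:
Broadcast: 93.127.255.255


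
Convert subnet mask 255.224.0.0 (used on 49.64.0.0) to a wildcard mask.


Subnet mask: 255.224.0.0
Wildcard = 255.255.255.255 - subnet mask
255 - 255 = 0
255 - 224 = 31
255 - 0 = 255
255 - 0 = 255
Wildcard: 0.31.255.255


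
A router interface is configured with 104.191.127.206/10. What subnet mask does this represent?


/10 means 10 network bits, 22 host bits
Binary: 11111111110000000000000000000000
Mask: 255.192.0.0


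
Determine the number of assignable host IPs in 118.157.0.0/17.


Host bits = 32 - 17 = 15
Total addresses = 2^15 = 32768
Usable = total - 2 (network and broadcast)
Usable hosts: 32766


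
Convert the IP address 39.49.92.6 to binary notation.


39 = 00100111
49 = 00110001
92 = 01011100
6 = 00000110
Binary: 00100111.00110001.01011100.00000110


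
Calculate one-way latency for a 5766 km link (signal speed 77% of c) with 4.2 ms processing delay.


Speed = 0.77 * 3e5 km/s = 231000 km/s
Propagation delay = 5766 / 231000 = 0.025 s = 24.961 ms
Processing delay = 4.2 ms
Total one-way latency = 29.161 ms


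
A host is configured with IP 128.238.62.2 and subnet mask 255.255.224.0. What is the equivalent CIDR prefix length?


Binary: 11111111.11111111.11100000.00000000
Count leading 1s
Prefix: /19


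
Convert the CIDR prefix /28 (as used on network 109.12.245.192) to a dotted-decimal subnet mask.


/28 means 28 network bits, 4 host bits
Binary: 11111111111111111111111111110000
Mask: 255.255.255.240


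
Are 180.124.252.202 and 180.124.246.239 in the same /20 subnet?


Mask: 255.255.240.0
180.124.252.202 AND mask = 180.124.240.0
180.124.246.239 AND mask = 180.124.240.0
Yes, same subnet (180.124.240.0)


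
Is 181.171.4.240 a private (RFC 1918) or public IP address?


RFC 1918 private ranges:
  10.0.0.0/8 (10.0.0.0 - 10.255.255.255)
  172.16.0.0/12 (172.16.0.0 - 172.31.255.255)
  192.168.0.0/16 (192.168.0.0 - 192.168.255.255)
Public (not in any RFC 1918 range)


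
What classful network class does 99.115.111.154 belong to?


First octet: 99
Binary: 01100011
0xxxxxxx -> Class A (1-126)
Class A, default mask 255.0.0.0 (/8)


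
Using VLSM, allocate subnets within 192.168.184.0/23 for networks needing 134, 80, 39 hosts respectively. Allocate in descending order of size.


134 hosts -> /24 (254 usable): 192.168.184.0/24
80 hosts -> /25 (126 usable): 192.168.185.0/25
39 hosts -> /26 (62 usable): 192.168.185.128/26
Allocation: 192.168.184.0/24 (134 hosts, 254 usable); 192.168.185.0/25 (80 hosts, 126 usable); 192.168.185.128/26 (39 hosts, 62 usable)


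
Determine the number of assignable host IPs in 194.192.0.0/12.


Host bits = 32 - 12 = 20
Total addresses = 2^20 = 1048576
Usable = total - 2 (network and broadcast)
Usable hosts: 1048574


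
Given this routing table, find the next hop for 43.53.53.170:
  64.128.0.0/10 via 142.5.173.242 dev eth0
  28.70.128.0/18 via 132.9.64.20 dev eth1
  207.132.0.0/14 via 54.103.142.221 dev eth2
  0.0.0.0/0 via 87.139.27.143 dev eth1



Longest prefix match for 43.53.53.170:
  /10 64.128.0.0: no
  /18 28.70.128.0: no
  /14 207.132.0.0: no
  /0 0.0.0.0: MATCH
Selected: next-hop 87.139.27.143 via eth1 (matched /0)


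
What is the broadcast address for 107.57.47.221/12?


Network: 107.48.0.0/12
Host bits = 20
Set all host bits to 1:
Broadcast: 107.63.255.255


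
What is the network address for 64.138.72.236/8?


IP:   01000000.10001010.01001000.11101100
Mask: 11111111.00000000.00000000.00000000
AND operation:
Net:  01000000.00000000.00000000.00000000
Network: 64.0.0.0/8


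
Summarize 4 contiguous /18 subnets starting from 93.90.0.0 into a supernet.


Original prefix: /18
Number of subnets: 4 = 2^2
New prefix = 18 - 2 = 16
Supernet: 93.90.0.0/16


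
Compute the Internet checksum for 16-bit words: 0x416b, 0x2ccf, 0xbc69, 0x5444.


Sum all words (with carry folding):
+ 0x416b = 0x416b
+ 0x2ccf = 0x6e3a
+ 0xbc69 = 0x2aa4
+ 0x5444 = 0x7ee8
One's complement: ~0x7ee8
Checksum = 0x8117


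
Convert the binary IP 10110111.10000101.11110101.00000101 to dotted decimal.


10110111 = 183
10000101 = 133
11110101 = 245
00000101 = 5
IP: 183.133.245.5


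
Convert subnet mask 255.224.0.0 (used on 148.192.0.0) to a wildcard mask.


Subnet mask: 255.224.0.0
Wildcard = 255.255.255.255 - subnet mask
255 - 255 = 0
255 - 224 = 31
255 - 0 = 255
255 - 0 = 255
Wildcard: 0.31.255.255


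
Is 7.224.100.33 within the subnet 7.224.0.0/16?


Subnet network: 7.224.0.0
Test IP AND mask: 7.224.0.0
Yes, 7.224.100.33 is in 7.224.0.0/16


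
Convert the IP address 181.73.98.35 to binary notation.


181 = 10110101
73 = 01001001
98 = 01100010
35 = 00100011
Binary: 10110101.01001001.01100010.00100011


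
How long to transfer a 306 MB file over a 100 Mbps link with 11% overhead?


Effective throughput = 100 * (1 - 11/100) = 89 Mbps
File size in Mb = 306 * 8 = 2448 Mb
Time = 2448 / 89
Time = 27.5056 seconds


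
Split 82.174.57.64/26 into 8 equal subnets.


New prefix = 26 + 3 = 29
Each subnet has 8 addresses
  82.174.57.64/29
  82.174.57.72/29
  82.174.57.80/29
  82.174.57.88/29
  82.174.57.96/29
  82.174.57.104/29
  82.174.57.112/29
  82.174.57.120/29
Subnets: 82.174.57.64/29, 82.174.57.72/29, 82.174.57.80/29, 82.174.57.88/29, 82.174.57.96/29, 82.174.57.104/29, 82.174.57.112/29, 82.174.57.120/29


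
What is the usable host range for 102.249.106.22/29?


Network: 102.249.106.16
Broadcast: 102.249.106.23
First usable = network + 1
Last usable = broadcast - 1
Range: 102.249.106.17 to 102.249.106.22


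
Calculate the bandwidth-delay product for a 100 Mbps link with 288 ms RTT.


BDP = bandwidth * RTT
= 100 Mbps * 288 ms
= 100 * 1e6 * 288 / 1000 bits
= 28800000 bits
= 3600000 bytes
= 3515.625 KB
BDP = 28800000 bits (3600000 bytes)


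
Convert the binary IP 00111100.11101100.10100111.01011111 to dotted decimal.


00111100 = 60
11101100 = 236
10100111 = 167
01011111 = 95
IP: 60.236.167.95


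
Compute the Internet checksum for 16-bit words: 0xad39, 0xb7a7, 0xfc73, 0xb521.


Sum all words (with carry folding):
+ 0xad39 = 0xad39
+ 0xb7a7 = 0x64e1
+ 0xfc73 = 0x6155
+ 0xb521 = 0x1677
One's complement: ~0x1677
Checksum = 0xe988


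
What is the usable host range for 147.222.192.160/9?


Network: 147.128.0.0
Broadcast: 147.255.255.255
First usable = network + 1
Last usable = broadcast - 1
Range: 147.128.0.1 to 147.255.255.254


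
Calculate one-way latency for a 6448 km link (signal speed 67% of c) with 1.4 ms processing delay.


Speed = 0.67 * 3e5 km/s = 201000 km/s
Propagation delay = 6448 / 201000 = 0.0321 s = 32.0796 ms
Processing delay = 1.4 ms
Total one-way latency = 33.4796 ms


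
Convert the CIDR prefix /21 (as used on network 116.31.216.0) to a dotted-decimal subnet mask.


/21 means 21 network bits, 11 host bits
Binary: 11111111111111111111100000000000
Mask: 255.255.248.0


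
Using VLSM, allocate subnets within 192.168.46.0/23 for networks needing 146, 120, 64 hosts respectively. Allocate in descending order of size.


146 hosts -> /24 (254 usable): 192.168.46.0/24
120 hosts -> /25 (126 usable): 192.168.47.0/25
64 hosts -> /25 (126 usable): 192.168.47.128/25
Allocation: 192.168.46.0/24 (146 hosts, 254 usable); 192.168.47.0/25 (120 hosts, 126 usable); 192.168.47.128/25 (64 hosts, 126 usable)


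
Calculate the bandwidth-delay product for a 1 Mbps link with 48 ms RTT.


BDP = bandwidth * RTT
= 1 Mbps * 48 ms
= 1 * 1e6 * 48 / 1000 bits
= 48000 bits
= 6000 bytes
= 5.8594 KB
BDP = 48000 bits (6000 bytes)


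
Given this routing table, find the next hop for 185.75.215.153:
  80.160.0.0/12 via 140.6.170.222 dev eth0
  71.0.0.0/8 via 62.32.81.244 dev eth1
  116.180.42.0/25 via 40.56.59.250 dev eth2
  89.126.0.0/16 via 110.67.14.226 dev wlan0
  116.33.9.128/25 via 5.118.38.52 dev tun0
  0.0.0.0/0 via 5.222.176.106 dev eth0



Longest prefix match for 185.75.215.153:
  /12 80.160.0.0: no
  /8 71.0.0.0: no
  /25 116.180.42.0: no
  /16 89.126.0.0: no
  /25 116.33.9.128: no
  /0 0.0.0.0: MATCH
Selected: next-hop 5.222.176.106 via eth0 (matched /0)


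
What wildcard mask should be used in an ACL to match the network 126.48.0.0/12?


Subnet mask: 255.240.0.0
Wildcard = 255.255.255.255 - subnet mask
255 - 255 = 0
255 - 240 = 15
255 - 0 = 255
255 - 0 = 255
Wildcard: 0.15.255.255


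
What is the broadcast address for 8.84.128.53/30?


Network: 8.84.128.52/30
Host bits = 2
Set all host bits to 1:
Broadcast: 8.84.128.55


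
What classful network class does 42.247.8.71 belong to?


First octet: 42
Binary: 00101010
0xxxxxxx -> Class A (1-126)
Class A, default mask 255.0.0.0 (/8)


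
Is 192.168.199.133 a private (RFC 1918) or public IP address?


RFC 1918 private ranges:
  10.0.0.0/8 (10.0.0.0 - 10.255.255.255)
  172.16.0.0/12 (172.16.0.0 - 172.31.255.255)
  192.168.0.0/16 (192.168.0.0 - 192.168.255.255)
Private (in 192.168.0.0/16)


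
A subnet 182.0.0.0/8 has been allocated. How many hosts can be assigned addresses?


Host bits = 32 - 8 = 24
Total addresses = 2^24 = 16777216
Usable = total - 2 (network and broadcast)
Usable hosts: 16777214


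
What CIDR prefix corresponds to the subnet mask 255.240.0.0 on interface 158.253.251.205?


Binary: 11111111.11110000.00000000.00000000
Count leading 1s
Prefix: /12


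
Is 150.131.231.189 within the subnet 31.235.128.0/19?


Subnet network: 31.235.128.0
Test IP AND mask: 150.131.224.0
No, 150.131.231.189 is not in 31.235.128.0/19


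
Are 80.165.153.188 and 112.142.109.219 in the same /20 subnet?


Mask: 255.255.240.0
80.165.153.188 AND mask = 80.165.144.0
112.142.109.219 AND mask = 112.142.96.0
No, different subnets (80.165.144.0 vs 112.142.96.0)


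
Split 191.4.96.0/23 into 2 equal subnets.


New prefix = 23 + 1 = 24
Each subnet has 256 addresses
  191.4.96.0/24
  191.4.97.0/24
Subnets: 191.4.96.0/24, 191.4.97.0/24


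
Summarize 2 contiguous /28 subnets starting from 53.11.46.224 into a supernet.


Original prefix: /28
Number of subnets: 2 = 2^1
New prefix = 28 - 1 = 27
Supernet: 53.11.46.224/27


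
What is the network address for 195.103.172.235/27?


IP:   11000011.01100111.10101100.11101011
Mask: 11111111.11111111.11111111.11100000
AND operation:
Net:  11000011.01100111.10101100.11100000
Network: 195.103.172.224/27


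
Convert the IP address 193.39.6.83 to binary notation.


193 = 11000001
39 = 00100111
6 = 00000110
83 = 01010011
Binary: 11000001.00100111.00000110.01010011


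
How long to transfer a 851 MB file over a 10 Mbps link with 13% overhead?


Effective throughput = 10 * (1 - 13/100) = 8.7 Mbps
File size in Mb = 851 * 8 = 6808 Mb
Time = 6808 / 8.7
Time = 782.5287 seconds


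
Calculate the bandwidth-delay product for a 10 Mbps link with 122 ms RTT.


BDP = bandwidth * RTT
= 10 Mbps * 122 ms
= 10 * 1e6 * 122 / 1000 bits
= 1220000 bits
= 152500 bytes
= 148.9258 KB
BDP = 1220000 bits (152500 bytes)


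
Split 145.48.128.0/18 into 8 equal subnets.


New prefix = 18 + 3 = 21
Each subnet has 2048 addresses
  145.48.128.0/21
  145.48.136.0/21
  145.48.144.0/21
  145.48.152.0/21
  145.48.160.0/21
  145.48.168.0/21
  145.48.176.0/21
  145.48.184.0/21
Subnets: 145.48.128.0/21, 145.48.136.0/21, 145.48.144.0/21, 145.48.152.0/21, 145.48.160.0/21, 145.48.168.0/21, 145.48.176.0/21, 145.48.184.0/21


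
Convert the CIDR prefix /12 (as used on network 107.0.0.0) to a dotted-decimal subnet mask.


/12 means 12 network bits, 20 host bits
Binary: 11111111111100000000000000000000
Mask: 255.240.0.0


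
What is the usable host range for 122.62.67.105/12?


Network: 122.48.0.0
Broadcast: 122.63.255.255
First usable = network + 1
Last usable = broadcast - 1
Range: 122.48.0.1 to 122.63.255.254


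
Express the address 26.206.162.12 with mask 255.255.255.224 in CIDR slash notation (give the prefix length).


Binary: 11111111.11111111.11111111.11100000
Count leading 1s
Prefix: /27


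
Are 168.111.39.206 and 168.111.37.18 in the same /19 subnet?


Mask: 255.255.224.0
168.111.39.206 AND mask = 168.111.32.0
168.111.37.18 AND mask = 168.111.32.0
Yes, same subnet (168.111.32.0)


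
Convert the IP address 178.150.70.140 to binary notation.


178 = 10110010
150 = 10010110
70 = 01000110
140 = 10001100
Binary: 10110010.10010110.01000110.10001100


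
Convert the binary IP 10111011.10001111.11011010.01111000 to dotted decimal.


10111011 = 187
10001111 = 143
11011010 = 218
01111000 = 120
IP: 187.143.218.120


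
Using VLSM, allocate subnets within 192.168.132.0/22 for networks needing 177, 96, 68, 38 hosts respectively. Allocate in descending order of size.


177 hosts -> /24 (254 usable): 192.168.132.0/24
96 hosts -> /25 (126 usable): 192.168.133.0/25
68 hosts -> /25 (126 usable): 192.168.133.128/25
38 hosts -> /26 (62 usable): 192.168.134.0/26
Allocation: 192.168.132.0/24 (177 hosts, 254 usable); 192.168.133.0/25 (96 hosts, 126 usable); 192.168.133.128/25 (68 hosts, 126 usable); 192.168.134.0/26 (38 hosts, 62 usable)


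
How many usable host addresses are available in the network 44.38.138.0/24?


Host bits = 32 - 24 = 8
Total addresses = 2^8 = 256
Usable = total - 2 (network and broadcast)
Usable hosts: 254


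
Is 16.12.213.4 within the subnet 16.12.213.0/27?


Subnet network: 16.12.213.0
Test IP AND mask: 16.12.213.0
Yes, 16.12.213.4 is in 16.12.213.0/27


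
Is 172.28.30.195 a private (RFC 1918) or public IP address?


RFC 1918 private ranges:
  10.0.0.0/8 (10.0.0.0 - 10.255.255.255)
  172.16.0.0/12 (172.16.0.0 - 172.31.255.255)
  192.168.0.0/16 (192.168.0.0 - 192.168.255.255)
Private (in 172.16.0.0/12)


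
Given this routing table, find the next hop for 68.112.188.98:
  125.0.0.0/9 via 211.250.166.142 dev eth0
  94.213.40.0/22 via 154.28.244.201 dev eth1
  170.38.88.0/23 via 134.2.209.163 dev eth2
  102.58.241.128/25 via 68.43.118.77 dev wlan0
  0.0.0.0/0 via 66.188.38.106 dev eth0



Longest prefix match for 68.112.188.98:
  /9 125.0.0.0: no
  /22 94.213.40.0: no
  /23 170.38.88.0: no
  /25 102.58.241.128: no
  /0 0.0.0.0: MATCH
Selected: next-hop 66.188.38.106 via eth0 (matched /0)


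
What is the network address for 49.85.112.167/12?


IP:   00110001.01010101.01110000.10100111
Mask: 11111111.11110000.00000000.00000000
AND operation:
Net:  00110001.01010000.00000000.00000000
Network: 49.80.0.0/12


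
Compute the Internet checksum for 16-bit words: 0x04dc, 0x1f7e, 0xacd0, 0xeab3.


Sum all words (with carry folding):
+ 0x04dc = 0x04dc
+ 0x1f7e = 0x245a
+ 0xacd0 = 0xd12a
+ 0xeab3 = 0xbbde
One's complement: ~0xbbde
Checksum = 0x4421


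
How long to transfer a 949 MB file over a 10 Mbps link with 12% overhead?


Effective throughput = 10 * (1 - 12/100) = 8.8 Mbps
File size in Mb = 949 * 8 = 7592 Mb
Time = 7592 / 8.8
Time = 862.7273 seconds


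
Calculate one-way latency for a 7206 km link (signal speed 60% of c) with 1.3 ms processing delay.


Speed = 0.6 * 3e5 km/s = 180000 km/s
Propagation delay = 7206 / 180000 = 0.04 s = 40.0333 ms
Processing delay = 1.3 ms
Total one-way latency = 41.3333 ms


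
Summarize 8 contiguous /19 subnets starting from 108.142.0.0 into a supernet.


Original prefix: /19
Number of subnets: 8 = 2^3
New prefix = 19 - 3 = 16
Supernet: 108.142.0.0/16


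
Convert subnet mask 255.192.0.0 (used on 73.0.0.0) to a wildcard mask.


Subnet mask: 255.192.0.0
Wildcard = 255.255.255.255 - subnet mask
255 - 255 = 0
255 - 192 = 63
255 - 0 = 255
255 - 0 = 255
Wildcard: 0.63.255.255


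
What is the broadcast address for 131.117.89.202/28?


Network: 131.117.89.192/28
Host bits = 4
Set all host bits to 1:
Broadcast: 131.117.89.207


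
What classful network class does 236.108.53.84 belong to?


First octet: 236
Binary: 11101100
1110xxxx -> Class D (224-239)
Class D (multicast), default mask N/A


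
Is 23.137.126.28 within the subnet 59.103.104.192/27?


Subnet network: 59.103.104.192
Test IP AND mask: 23.137.126.0
No, 23.137.126.28 is not in 59.103.104.192/27


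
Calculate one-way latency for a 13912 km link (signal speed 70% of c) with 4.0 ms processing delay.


Speed = 0.7 * 3e5 km/s = 210000 km/s
Propagation delay = 13912 / 210000 = 0.0662 s = 66.2476 ms
Processing delay = 4.0 ms
Total one-way latency = 70.2476 ms


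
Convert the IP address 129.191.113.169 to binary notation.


129 = 10000001
191 = 10111111
113 = 01110001
169 = 10101001
Binary: 10000001.10111111.01110001.10101001


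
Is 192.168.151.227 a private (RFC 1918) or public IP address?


RFC 1918 private ranges:
  10.0.0.0/8 (10.0.0.0 - 10.255.255.255)
  172.16.0.0/12 (172.16.0.0 - 172.31.255.255)
  192.168.0.0/16 (192.168.0.0 - 192.168.255.255)
Private (in 192.168.0.0/16)


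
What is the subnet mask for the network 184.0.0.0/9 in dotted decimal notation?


/9 means 9 network bits, 23 host bits
Binary: 11111111100000000000000000000000
Mask: 255.128.0.0


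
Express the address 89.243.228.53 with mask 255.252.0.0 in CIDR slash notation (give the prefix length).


Binary: 11111111.11111100.00000000.00000000
Count leading 1s
Prefix: /14


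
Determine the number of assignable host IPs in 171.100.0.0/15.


Host bits = 32 - 15 = 17
Total addresses = 2^17 = 131072
Usable = total - 2 (network and broadcast)
Usable hosts: 131070


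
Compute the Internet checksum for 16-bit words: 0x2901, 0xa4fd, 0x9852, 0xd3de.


Sum all words (with carry folding):
+ 0x2901 = 0x2901
+ 0xa4fd = 0xcdfe
+ 0x9852 = 0x6651
+ 0xd3de = 0x3a30
One's complement: ~0x3a30
Checksum = 0xc5cf


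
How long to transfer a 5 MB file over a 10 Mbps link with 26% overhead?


Effective throughput = 10 * (1 - 26/100) = 7.4 Mbps
File size in Mb = 5 * 8 = 40 Mb
Time = 40 / 7.4
Time = 5.4054 seconds


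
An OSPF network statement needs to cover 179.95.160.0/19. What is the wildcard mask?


Subnet mask: 255.255.224.0
Wildcard = 255.255.255.255 - subnet mask
255 - 255 = 0
255 - 255 = 0
255 - 224 = 31
255 - 0 = 255
Wildcard: 0.0.31.255


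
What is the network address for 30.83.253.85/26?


IP:   00011110.01010011.11111101.01010101
Mask: 11111111.11111111.11111111.11000000
AND operation:
Net:  00011110.01010011.11111101.01000000
Network: 30.83.253.64/26


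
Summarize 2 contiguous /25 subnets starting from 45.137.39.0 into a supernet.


Original prefix: /25
Number of subnets: 2 = 2^1
New prefix = 25 - 1 = 24
Supernet: 45.137.39.0/24


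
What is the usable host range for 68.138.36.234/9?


Network: 68.128.0.0
Broadcast: 68.255.255.255
First usable = network + 1
Last usable = broadcast - 1
Range: 68.128.0.1 to 68.255.255.254


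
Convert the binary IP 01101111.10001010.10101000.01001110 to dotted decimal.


01101111 = 111
10001010 = 138
10101000 = 168
01001110 = 78
IP: 111.138.168.78


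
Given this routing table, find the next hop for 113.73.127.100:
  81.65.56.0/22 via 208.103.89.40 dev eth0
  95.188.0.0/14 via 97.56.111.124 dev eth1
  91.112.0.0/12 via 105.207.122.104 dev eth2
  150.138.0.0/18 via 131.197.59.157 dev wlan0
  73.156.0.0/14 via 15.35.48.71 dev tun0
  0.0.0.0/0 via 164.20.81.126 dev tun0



Longest prefix match for 113.73.127.100:
  /22 81.65.56.0: no
  /14 95.188.0.0: no
  /12 91.112.0.0: no
  /18 150.138.0.0: no
  /14 73.156.0.0: no
  /0 0.0.0.0: MATCH
Selected: next-hop 164.20.81.126 via tun0 (matched /0)


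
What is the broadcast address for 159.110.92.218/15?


Network: 159.110.0.0/15
Host bits = 17
Set all host bits to 1:
Broadcast: 159.111.255.255


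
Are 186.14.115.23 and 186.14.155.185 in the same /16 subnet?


Mask: 255.255.0.0
186.14.115.23 AND mask = 186.14.0.0
186.14.155.185 AND mask = 186.14.0.0
Yes, same subnet (186.14.0.0)


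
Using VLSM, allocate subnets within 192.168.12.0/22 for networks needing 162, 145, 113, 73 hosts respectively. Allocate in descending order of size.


162 hosts -> /24 (254 usable): 192.168.12.0/24
145 hosts -> /24 (254 usable): 192.168.13.0/24
113 hosts -> /25 (126 usable): 192.168.14.0/25
73 hosts -> /25 (126 usable): 192.168.14.128/25
Allocation: 192.168.12.0/24 (162 hosts, 254 usable); 192.168.13.0/24 (145 hosts, 254 usable); 192.168.14.0/25 (113 hosts, 126 usable); 192.168.14.128/25 (73 hosts, 126 usable)


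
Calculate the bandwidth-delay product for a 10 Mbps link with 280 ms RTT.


BDP = bandwidth * RTT
= 10 Mbps * 280 ms
= 10 * 1e6 * 280 / 1000 bits
= 2800000 bits
= 350000 bytes
= 341.7969 KB
BDP = 2800000 bits (350000 bytes)


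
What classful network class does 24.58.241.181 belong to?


First octet: 24
Binary: 00011000
0xxxxxxx -> Class A (1-126)
Class A, default mask 255.0.0.0 (/8)


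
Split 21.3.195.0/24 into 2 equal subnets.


New prefix = 24 + 1 = 25
Each subnet has 128 addresses
  21.3.195.0/25
  21.3.195.128/25
Subnets: 21.3.195.0/25, 21.3.195.128/25


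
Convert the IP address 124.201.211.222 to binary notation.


124 = 01111100
201 = 11001001
211 = 11010011
222 = 11011110
Binary: 01111100.11001001.11010011.11011110


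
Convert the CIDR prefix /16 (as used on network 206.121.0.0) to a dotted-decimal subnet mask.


/16 means 16 network bits, 16 host bits
Binary: 11111111111111110000000000000000
Mask: 255.255.0.0


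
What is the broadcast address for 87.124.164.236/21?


Network: 87.124.160.0/21
Host bits = 11
Set all host bits to 1:
Broadcast: 87.124.167.255


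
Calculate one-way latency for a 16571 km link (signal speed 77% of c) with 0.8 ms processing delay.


Speed = 0.77 * 3e5 km/s = 231000 km/s
Propagation delay = 16571 / 231000 = 0.0717 s = 71.7359 ms
Processing delay = 0.8 ms
Total one-way latency = 72.5359 ms


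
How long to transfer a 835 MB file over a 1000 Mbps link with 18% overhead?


Effective throughput = 1000 * (1 - 18/100) = 820.0 Mbps
File size in Mb = 835 * 8 = 6680 Mb
Time = 6680 / 820.0
Time = 8.1463 seconds


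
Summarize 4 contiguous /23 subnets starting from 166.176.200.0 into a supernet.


Original prefix: /23
Number of subnets: 4 = 2^2
New prefix = 23 - 2 = 21
Supernet: 166.176.200.0/21


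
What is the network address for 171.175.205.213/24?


IP:   10101011.10101111.11001101.11010101
Mask: 11111111.11111111.11111111.00000000
AND operation:
Net:  10101011.10101111.11001101.00000000
Network: 171.175.205.0/24


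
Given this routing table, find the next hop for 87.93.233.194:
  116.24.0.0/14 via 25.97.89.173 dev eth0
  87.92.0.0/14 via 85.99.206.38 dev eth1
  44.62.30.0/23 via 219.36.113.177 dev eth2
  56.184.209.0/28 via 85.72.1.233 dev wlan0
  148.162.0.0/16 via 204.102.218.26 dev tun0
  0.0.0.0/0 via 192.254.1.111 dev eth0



Longest prefix match for 87.93.233.194:
  /14 116.24.0.0: no
  /14 87.92.0.0: MATCH
  /23 44.62.30.0: no
  /28 56.184.209.0: no
  /16 148.162.0.0: no
  /0 0.0.0.0: MATCH
Selected: next-hop 85.99.206.38 via eth1 (matched /14)


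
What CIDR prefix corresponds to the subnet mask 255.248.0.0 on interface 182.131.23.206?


Binary: 11111111.11111000.00000000.00000000
Count leading 1s
Prefix: /13


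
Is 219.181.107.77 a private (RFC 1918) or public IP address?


RFC 1918 private ranges:
  10.0.0.0/8 (10.0.0.0 - 10.255.255.255)
  172.16.0.0/12 (172.16.0.0 - 172.31.255.255)
  192.168.0.0/16 (192.168.0.0 - 192.168.255.255)
Public (not in any RFC 1918 range)


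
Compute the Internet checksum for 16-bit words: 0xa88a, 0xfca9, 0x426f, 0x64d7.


Sum all words (with carry folding):
+ 0xa88a = 0xa88a
+ 0xfca9 = 0xa534
+ 0x426f = 0xe7a3
+ 0x64d7 = 0x4c7b
One's complement: ~0x4c7b
Checksum = 0xb384


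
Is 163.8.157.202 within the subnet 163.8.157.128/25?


Subnet network: 163.8.157.128
Test IP AND mask: 163.8.157.128
Yes, 163.8.157.202 is in 163.8.157.128/25


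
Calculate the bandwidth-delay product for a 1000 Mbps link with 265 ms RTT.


BDP = bandwidth * RTT
= 1000 Mbps * 265 ms
= 1000 * 1e6 * 265 / 1000 bits
= 265000000 bits
= 33125000 bytes
= 32348.6328 KB
BDP = 265000000 bits (33125000 bytes)


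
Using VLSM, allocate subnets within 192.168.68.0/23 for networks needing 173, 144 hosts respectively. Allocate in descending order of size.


173 hosts -> /24 (254 usable): 192.168.68.0/24
144 hosts -> /24 (254 usable): 192.168.69.0/24
Allocation: 192.168.68.0/24 (173 hosts, 254 usable); 192.168.69.0/24 (144 hosts, 254 usable)


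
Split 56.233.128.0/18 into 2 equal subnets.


New prefix = 18 + 1 = 19
Each subnet has 8192 addresses
  56.233.128.0/19
  56.233.160.0/19
Subnets: 56.233.128.0/19, 56.233.160.0/19


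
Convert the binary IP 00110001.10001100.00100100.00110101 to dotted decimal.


00110001 = 49
10001100 = 140
00100100 = 36
00110101 = 53
IP: 49.140.36.53


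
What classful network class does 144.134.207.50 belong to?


First octet: 144
Binary: 10010000
10xxxxxx -> Class B (128-191)
Class B, default mask 255.255.0.0 (/16)


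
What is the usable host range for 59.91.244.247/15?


Network: 59.90.0.0
Broadcast: 59.91.255.255
First usable = network + 1
Last usable = broadcast - 1
Range: 59.90.0.1 to 59.91.255.254


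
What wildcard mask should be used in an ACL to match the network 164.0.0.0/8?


Subnet mask: 255.0.0.0
Wildcard = 255.255.255.255 - subnet mask
255 - 255 = 0
255 - 0 = 255
255 - 0 = 255
255 - 0 = 255
Wildcard: 0.255.255.255


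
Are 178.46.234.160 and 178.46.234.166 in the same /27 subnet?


Mask: 255.255.255.224
178.46.234.160 AND mask = 178.46.234.160
178.46.234.166 AND mask = 178.46.234.160
Yes, same subnet (178.46.234.160)


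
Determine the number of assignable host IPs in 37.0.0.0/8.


Host bits = 32 - 8 = 24
Total addresses = 2^24 = 16777216
Usable = total - 2 (network and broadcast)
Usable hosts: 16777214


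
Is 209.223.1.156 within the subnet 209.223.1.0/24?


Subnet network: 209.223.1.0
Test IP AND mask: 209.223.1.0
Yes, 209.223.1.156 is in 209.223.1.0/24


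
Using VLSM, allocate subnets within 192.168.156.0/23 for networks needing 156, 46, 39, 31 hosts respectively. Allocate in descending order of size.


156 hosts -> /24 (254 usable): 192.168.156.0/24
46 hosts -> /26 (62 usable): 192.168.157.0/26
39 hosts -> /26 (62 usable): 192.168.157.64/26
31 hosts -> /26 (62 usable): 192.168.157.128/26
Allocation: 192.168.156.0/24 (156 hosts, 254 usable); 192.168.157.0/26 (46 hosts, 62 usable); 192.168.157.64/26 (39 hosts, 62 usable); 192.168.157.128/26 (31 hosts, 62 usable)


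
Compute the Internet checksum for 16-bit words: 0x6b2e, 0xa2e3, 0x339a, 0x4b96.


Sum all words (with carry folding):
+ 0x6b2e = 0x6b2e
+ 0xa2e3 = 0x0e12
+ 0x339a = 0x41ac
+ 0x4b96 = 0x8d42
One's complement: ~0x8d42
Checksum = 0x72bd


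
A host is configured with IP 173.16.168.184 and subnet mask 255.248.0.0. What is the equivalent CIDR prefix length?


Binary: 11111111.11111000.00000000.00000000
Count leading 1s
Prefix: /13


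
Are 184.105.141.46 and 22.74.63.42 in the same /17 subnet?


Mask: 255.255.128.0
184.105.141.46 AND mask = 184.105.128.0
22.74.63.42 AND mask = 22.74.0.0
No, different subnets (184.105.128.0 vs 22.74.0.0)


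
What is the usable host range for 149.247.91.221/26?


Network: 149.247.91.192
Broadcast: 149.247.91.255
First usable = network + 1
Last usable = broadcast - 1
Range: 149.247.91.193 to 149.247.91.254


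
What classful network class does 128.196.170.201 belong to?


First octet: 128
Binary: 10000000
10xxxxxx -> Class B (128-191)
Class B, default mask 255.255.0.0 (/16)


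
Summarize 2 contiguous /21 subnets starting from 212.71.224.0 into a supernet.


Original prefix: /21
Number of subnets: 2 = 2^1
New prefix = 21 - 1 = 20
Supernet: 212.71.224.0/20


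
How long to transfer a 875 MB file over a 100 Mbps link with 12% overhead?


Effective throughput = 100 * (1 - 12/100) = 88 Mbps
File size in Mb = 875 * 8 = 7000 Mb
Time = 7000 / 88
Time = 79.5455 seconds


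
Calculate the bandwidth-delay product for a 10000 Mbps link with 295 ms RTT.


BDP = bandwidth * RTT
= 10000 Mbps * 295 ms
= 10000 * 1e6 * 295 / 1000 bits
= 2950000000 bits
= 368750000 bytes
= 360107.4219 KB
BDP = 2950000000 bits (368750000 bytes)


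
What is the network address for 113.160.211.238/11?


IP:   01110001.10100000.11010011.11101110
Mask: 11111111.11100000.00000000.00000000
AND operation:
Net:  01110001.10100000.00000000.00000000
Network: 113.160.0.0/11


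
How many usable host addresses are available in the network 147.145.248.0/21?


Host bits = 32 - 21 = 11
Total addresses = 2^11 = 2048
Usable = total - 2 (network and broadcast)
Usable hosts: 2046


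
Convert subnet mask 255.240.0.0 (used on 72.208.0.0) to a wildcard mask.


Subnet mask: 255.240.0.0
Wildcard = 255.255.255.255 - subnet mask
255 - 255 = 0
255 - 240 = 15
255 - 0 = 255
255 - 0 = 255
Wildcard: 0.15.255.255


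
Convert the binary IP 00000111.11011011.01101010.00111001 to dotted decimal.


00000111 = 7
11011011 = 219
01101010 = 106
00111001 = 57
IP: 7.219.106.57


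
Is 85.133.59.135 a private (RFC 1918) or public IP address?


RFC 1918 private ranges:
  10.0.0.0/8 (10.0.0.0 - 10.255.255.255)
  172.16.0.0/12 (172.16.0.0 - 172.31.255.255)
  192.168.0.0/16 (192.168.0.0 - 192.168.255.255)
Public (not in any RFC 1918 range)


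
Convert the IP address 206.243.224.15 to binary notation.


206 = 11001110
243 = 11110011
224 = 11100000
15 = 00001111
Binary: 11001110.11110011.11100000.00001111


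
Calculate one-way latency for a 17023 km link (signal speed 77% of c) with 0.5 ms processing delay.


Speed = 0.77 * 3e5 km/s = 231000 km/s
Propagation delay = 17023 / 231000 = 0.0737 s = 73.6926 ms
Processing delay = 0.5 ms
Total one-way latency = 74.1926 ms


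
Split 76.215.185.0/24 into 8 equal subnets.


New prefix = 24 + 3 = 27
Each subnet has 32 addresses
  76.215.185.0/27
  76.215.185.32/27
  76.215.185.64/27
  76.215.185.96/27
  76.215.185.128/27
  76.215.185.160/27
  76.215.185.192/27
  76.215.185.224/27
Subnets: 76.215.185.0/27, 76.215.185.32/27, 76.215.185.64/27, 76.215.185.96/27, 76.215.185.128/27, 76.215.185.160/27, 76.215.185.192/27, 76.215.185.224/27


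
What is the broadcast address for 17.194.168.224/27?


Network: 17.194.168.224/27
Host bits = 5
Set all host bits to 1:
Broadcast: 17.194.168.255


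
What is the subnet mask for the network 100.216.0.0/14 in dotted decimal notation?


/14 means 14 network bits, 18 host bits
Binary: 11111111111111000000000000000000
Mask: 255.252.0.0


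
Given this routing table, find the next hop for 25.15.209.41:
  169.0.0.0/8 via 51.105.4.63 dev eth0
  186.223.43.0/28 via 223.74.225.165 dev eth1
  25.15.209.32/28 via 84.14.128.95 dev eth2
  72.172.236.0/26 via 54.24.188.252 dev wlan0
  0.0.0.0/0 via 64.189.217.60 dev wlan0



Longest prefix match for 25.15.209.41:
  /8 169.0.0.0: no
  /28 186.223.43.0: no
  /28 25.15.209.32: MATCH
  /26 72.172.236.0: no
  /0 0.0.0.0: MATCH
Selected: next-hop 84.14.128.95 via eth2 (matched /28)


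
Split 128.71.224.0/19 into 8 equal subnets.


New prefix = 19 + 3 = 22
Each subnet has 1024 addresses
  128.71.224.0/22
  128.71.228.0/22
  128.71.232.0/22
  128.71.236.0/22
  128.71.240.0/22
  128.71.244.0/22
  128.71.248.0/22
  128.71.252.0/22
Subnets: 128.71.224.0/22, 128.71.228.0/22, 128.71.232.0/22, 128.71.236.0/22, 128.71.240.0/22, 128.71.244.0/22, 128.71.248.0/22, 128.71.252.0/22
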